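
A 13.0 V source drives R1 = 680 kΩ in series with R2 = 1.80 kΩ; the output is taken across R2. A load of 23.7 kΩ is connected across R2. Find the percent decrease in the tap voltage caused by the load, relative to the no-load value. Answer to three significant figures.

The divider's output (Thévenin) resistance is R1‖R2 = 1.795 kΩ.
Fractional drop under load = R_th/(R_th + R_L) = 1.795 / (1.795 + 23.7) = 0.07041.
So the output falls by 7.04 %.

7.04 %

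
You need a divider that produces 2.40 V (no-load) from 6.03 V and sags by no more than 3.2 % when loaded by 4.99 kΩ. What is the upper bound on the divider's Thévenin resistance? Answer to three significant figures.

Loading drop = R_th/(R_th + R_L) ≤ 0.0320, so R_th ≤ R_L · ε/(1−ε) = 4.99 kΩ × 0.0320/0.9680 = 165 Ω.
(Any R1, R2 with R2/(R1+R2) = 0.398 and R1‖R2 ≤ 165 Ω will meet the spec.)

R_th ≤ 165 Ω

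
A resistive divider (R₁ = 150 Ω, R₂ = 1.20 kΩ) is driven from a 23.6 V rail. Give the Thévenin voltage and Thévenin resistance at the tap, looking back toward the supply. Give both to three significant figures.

V_th is the open-circuit tap voltage: 23.6 × 1200/(150 + 1200) = 21.0 V.
With the supply zeroed, R₁ and R₂ appear in parallel from the tap: R_th = R₁‖R₂ = (150 × 1200)/1350 = 133 Ω.

V_th = 21.0 V, R_th = 133 Ω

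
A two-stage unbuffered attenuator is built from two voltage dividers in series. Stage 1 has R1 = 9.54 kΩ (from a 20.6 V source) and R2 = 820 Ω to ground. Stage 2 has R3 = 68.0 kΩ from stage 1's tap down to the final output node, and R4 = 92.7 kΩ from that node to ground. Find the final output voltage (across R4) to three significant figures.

Stage 2 presents R3+R4 = 160700 Ω as a load on stage 1's tap.
Stage 1's lower leg becomes R2‖(R3+R4) = 815.8 Ω, so V_mid = 20.6 × 815.8/10360 = 1.623 V.
Stage 2 is itself unloaded: V_out = V_mid × R4/(R3+R4) = 1.623 × 92700/160700 = 0.936 V.

V_out ≈ 0.936 V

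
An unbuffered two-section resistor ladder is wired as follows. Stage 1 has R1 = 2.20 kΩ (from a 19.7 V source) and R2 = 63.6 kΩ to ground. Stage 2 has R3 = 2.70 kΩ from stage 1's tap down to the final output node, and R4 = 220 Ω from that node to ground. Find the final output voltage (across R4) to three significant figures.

V_out ≈ 0.830 V

Stage 2 presents R3+R4 = 2920 Ω as a load on stage 1's tap.
Stage 1's lower leg becomes R2‖(R3+R4) = 2792 Ω, so V_mid = 19.7 × 2792/4992 = 11.02 V.
Stage 2 is itself unloaded: V_out = V_mid × R4/(R3+R4) = 11.02 × 220/2920 = 0.830 V.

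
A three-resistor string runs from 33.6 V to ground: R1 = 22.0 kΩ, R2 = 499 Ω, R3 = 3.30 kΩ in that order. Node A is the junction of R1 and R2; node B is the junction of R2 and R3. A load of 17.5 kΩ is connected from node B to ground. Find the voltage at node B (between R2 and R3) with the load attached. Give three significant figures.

At node B, R3 is in parallel with the load: R3‖R_L = 2776 Ω.
Below node A the resistance is R2 + (R3‖R_L) = 3275 Ω, so V_A = 33.6 × 3275/25280 = 4.354 V.
Then V_B = V_A × (R3‖R_L)/(R2 + R3‖R_L) = 4.354 × 2776/3275 = 3.69 V.

V ≈ 3.69 V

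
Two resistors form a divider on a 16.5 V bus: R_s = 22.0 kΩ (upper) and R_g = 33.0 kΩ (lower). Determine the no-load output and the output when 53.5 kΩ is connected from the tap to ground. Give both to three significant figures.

Open-circuit: V = 16.5 × 33.0/(22.0 + 33.0) = 9.90 V.
With the load, R_g becomes R_g‖R_L = 20.41 kΩ, so V = 16.5 × 20.41/42.41 = 7.94 V.

Unloaded: 9.90 V; loaded: 7.94 V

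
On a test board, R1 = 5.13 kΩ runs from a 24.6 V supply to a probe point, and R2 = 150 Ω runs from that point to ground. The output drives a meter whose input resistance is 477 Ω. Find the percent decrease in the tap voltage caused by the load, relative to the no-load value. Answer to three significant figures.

Unloaded V = 24.6 × 150/5280 = 0.6989 V.
Loaded: R2‖R_L = 114.1 Ω, giving V = 24.6 × 114.1/5244 = 0.5353 V.
Drop = (0.6989 − 0.5353) / 0.6989 = 23.4 %.

23.4 %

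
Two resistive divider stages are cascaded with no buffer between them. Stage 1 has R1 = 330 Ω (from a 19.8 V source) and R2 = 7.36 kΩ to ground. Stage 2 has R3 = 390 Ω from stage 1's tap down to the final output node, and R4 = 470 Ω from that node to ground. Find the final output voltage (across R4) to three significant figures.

Stage 2 presents R3+R4 = 860.0 Ω as a load on stage 1's tap.
Stage 1's lower leg becomes R2‖(R3+R4) = 770.0 Ω, so V_mid = 19.8 × 770.0/1100 = 13.86 V.
Stage 2 is itself unloaded: V_out = V_mid × R4/(R3+R4) = 13.86 × 470/860.0 = 7.57 V.

V_out ≈ 7.57 V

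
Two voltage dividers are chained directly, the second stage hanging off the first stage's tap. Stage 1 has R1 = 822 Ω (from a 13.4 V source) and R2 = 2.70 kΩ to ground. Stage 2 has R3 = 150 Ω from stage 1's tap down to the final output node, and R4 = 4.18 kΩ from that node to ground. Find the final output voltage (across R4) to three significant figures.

Stage 2 presents R3+R4 = 4330 Ω as a load on stage 1's tap.
Stage 1's lower leg becomes R2‖(R3+R4) = 1663 Ω, so V_mid = 13.4 × 1663/2485 = 8.968 V.
Stage 2 is itself unloaded: V_out = V_mid × R4/(R3+R4) = 8.968 × 4180/4330 = 8.66 V.

V_out ≈ 8.66 V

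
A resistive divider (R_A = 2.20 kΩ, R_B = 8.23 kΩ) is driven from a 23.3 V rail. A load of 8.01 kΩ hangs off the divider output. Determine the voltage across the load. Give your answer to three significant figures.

V_out ≈ 15.1 V

The load sits in parallel with R_B: R_B‖R_L = (8.23 × 8.01) / (8.23 + 8.01) = 4.059 kΩ.
V_out = 23.3 × 4.059 / (2.20 + 4.059) = 23.3 × 4.059/6.259 = 15.1 V.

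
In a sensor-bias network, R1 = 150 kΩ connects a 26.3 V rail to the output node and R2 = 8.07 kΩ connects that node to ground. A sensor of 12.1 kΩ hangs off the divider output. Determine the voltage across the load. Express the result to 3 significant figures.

V_out ≈ 0.822 V

The load sits in parallel with R2: R2‖R_L = (8.07 × 12.1) / (8.07 + 12.1) = 4.841 kΩ.
V_out = 26.3 × 4.841 / (150 + 4.841) = 26.3 × 4.841/154.8 = 0.822 V.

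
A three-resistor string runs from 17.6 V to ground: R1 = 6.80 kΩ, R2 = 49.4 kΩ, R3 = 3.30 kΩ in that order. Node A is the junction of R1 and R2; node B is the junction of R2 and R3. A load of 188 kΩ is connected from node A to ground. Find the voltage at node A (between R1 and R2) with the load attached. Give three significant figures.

Below node A the series string R2+R3 = 52.70 kΩ sits in parallel with the 188 kΩ load: 41.16 kΩ.
V_A = 17.6 × 41.16/(6.80 + 41.16) = 15.1 V.

V ≈ 15.1 V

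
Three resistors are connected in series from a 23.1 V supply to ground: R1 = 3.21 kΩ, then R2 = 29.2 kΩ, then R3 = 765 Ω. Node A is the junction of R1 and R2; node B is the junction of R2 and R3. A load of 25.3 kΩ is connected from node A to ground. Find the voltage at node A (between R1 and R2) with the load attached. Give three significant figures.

Below node A the series string R2+R3 = 29960 Ω sits in parallel with the 25300 Ω load: 13720 Ω.
V_A = 23.1 × 13720/(3210 + 13720) = 18.7 V.

V ≈ 18.7 V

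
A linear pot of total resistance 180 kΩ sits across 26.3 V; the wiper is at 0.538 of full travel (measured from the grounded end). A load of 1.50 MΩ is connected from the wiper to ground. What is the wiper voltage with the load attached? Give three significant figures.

V ≈ 13.7 V

The wiper splits the pot into (1−α)R = 83.16 kΩ above and αR = 96.84 kΩ below.
Lower section ‖ load = 90.97 kΩ.
V_wiper = 26.3 × 90.97/(83.16 + 90.97) = 13.7 V.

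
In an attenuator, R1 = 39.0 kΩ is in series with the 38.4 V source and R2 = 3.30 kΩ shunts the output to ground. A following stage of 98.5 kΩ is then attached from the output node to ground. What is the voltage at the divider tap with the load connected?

V_out ≈ 2.91 V

The load sits in parallel with R2: R2‖R_L = (3.30 × 98.5) / (3.30 + 98.5) = 3.193 kΩ.
V_out = 38.4 × 3.193 / (39.0 + 3.193) = 38.4 × 3.193/42.19 = 2.91 V.
(Unloaded it would have been 3.00 V.)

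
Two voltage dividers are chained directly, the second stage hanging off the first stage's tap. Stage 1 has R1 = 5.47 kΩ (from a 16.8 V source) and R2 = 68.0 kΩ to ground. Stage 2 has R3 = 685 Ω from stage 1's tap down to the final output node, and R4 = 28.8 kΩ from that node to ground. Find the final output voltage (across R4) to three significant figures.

Stage 2 presents R3+R4 = 29480 Ω as a load on stage 1's tap.
Stage 1's lower leg becomes R2‖(R3+R4) = 20570 Ω, so V_mid = 16.8 × 20570/26040 = 13.27 V.
Stage 2 is itself unloaded: V_out = V_mid × R4/(R3+R4) = 13.27 × 28800/29480 = 13.0 V.

V_out ≈ 13.0 V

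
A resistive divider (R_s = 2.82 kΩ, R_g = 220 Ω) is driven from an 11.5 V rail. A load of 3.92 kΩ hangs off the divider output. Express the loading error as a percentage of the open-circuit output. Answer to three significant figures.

The divider's output (Thévenin) resistance is R_s‖R_g = 204.1 Ω.
Fractional drop under load = R_th/(R_th + R_L) = 204.1 / (204.1 + 3920) = 0.04948.
So the output falls by 4.95 %.

4.95 %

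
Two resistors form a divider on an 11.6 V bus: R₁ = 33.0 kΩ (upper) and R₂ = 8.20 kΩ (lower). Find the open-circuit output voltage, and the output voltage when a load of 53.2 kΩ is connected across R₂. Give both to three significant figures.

Open-circuit: V = 11.6 × 8.20/(33.0 + 8.20) = 2.31 V.
With the load, R₂ becomes R₂‖R_L = 7.105 kΩ, so V = 11.6 × 7.105/40.10 = 2.06 V.

Unloaded: 2.31 V; loaded: 2.06 V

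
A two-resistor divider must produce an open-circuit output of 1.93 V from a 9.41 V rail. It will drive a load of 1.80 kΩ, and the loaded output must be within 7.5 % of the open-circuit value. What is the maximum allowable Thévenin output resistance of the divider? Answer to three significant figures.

Loading drop = R_th/(R_th + R_L) ≤ 0.0750, so R_th ≤ R_L · ε/(1−ε) = 1.80 kΩ × 0.0750/0.9250 = 146 Ω.
(Any R1, R2 with R2/(R1+R2) = 0.205 and R1‖R2 ≤ 146 Ω will meet the spec.)

R_th ≤ 146 Ω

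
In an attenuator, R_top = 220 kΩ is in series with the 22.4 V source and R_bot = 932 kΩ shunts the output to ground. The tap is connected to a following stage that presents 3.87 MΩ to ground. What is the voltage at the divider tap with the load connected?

The load sits in parallel with R_bot: R_bot‖R_L = (932 × 3870) / (932 + 3870) = 751.1 kΩ.
V_out = 22.4 × 751.1 / (220 + 751.1) = 22.4 × 751.1/971.1 = 17.3 V.

V_out ≈ 17.3 V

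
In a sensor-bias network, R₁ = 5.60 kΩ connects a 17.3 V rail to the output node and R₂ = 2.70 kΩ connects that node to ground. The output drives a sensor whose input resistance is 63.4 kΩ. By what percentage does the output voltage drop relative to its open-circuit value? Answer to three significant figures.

The divider's output (Thévenin) resistance is R₁‖R₂ = 1.822 kΩ.
Fractional drop under load = R_th/(R_th + R_L) = 1.822 / (1.822 + 63.4) = 0.02793.
So the output falls by 2.79 %.

2.79 %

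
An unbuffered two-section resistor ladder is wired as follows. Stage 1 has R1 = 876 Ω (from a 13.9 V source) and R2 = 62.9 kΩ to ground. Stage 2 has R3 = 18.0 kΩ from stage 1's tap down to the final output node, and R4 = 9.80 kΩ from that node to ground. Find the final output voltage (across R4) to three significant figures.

V_out ≈ 4.69 V

Stage 2 presents R3+R4 = 27800 Ω as a load on stage 1's tap.
Stage 1's lower leg becomes R2‖(R3+R4) = 19280 Ω, so V_mid = 13.9 × 19280/20160 = 13.30 V.
Stage 2 is itself unloaded: V_out = V_mid × R4/(R3+R4) = 13.30 × 9800/27800 = 4.69 V.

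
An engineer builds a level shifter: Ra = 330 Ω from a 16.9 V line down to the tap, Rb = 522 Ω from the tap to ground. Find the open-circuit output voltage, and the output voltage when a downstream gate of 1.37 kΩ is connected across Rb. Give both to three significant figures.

Open-circuit: V = 16.9 × 522/(330 + 522) = 10.4 V.
With the load, Rb becomes Rb‖R_L = 378.0 Ω, so V = 16.9 × 378.0/708.0 = 9.02 V.

Unloaded: 10.4 V; loaded: 9.02 V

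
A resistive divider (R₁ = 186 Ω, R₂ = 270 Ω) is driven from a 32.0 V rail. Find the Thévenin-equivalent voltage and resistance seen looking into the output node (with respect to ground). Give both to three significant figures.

V_th is the open-circuit tap voltage: 32.0 × 270/(186 + 270) = 18.9 V.
With the supply zeroed, R₁ and R₂ appear in parallel from the tap: R_th = R₁‖R₂ = (186 × 270)/456.0 = 110 Ω.

V_th = 18.9 V, R_th = 110 Ω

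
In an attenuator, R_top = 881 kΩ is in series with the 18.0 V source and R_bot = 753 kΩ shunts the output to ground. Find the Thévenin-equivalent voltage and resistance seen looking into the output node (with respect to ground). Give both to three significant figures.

V_th = 8.29 V, R_th = 406 kΩ

V_th is the open-circuit tap voltage: 18.0 × 753/(881 + 753) = 8.29 V.
With the supply zeroed, R_top and R_bot appear in parallel from the tap: R_th = R_top‖R_bot = (881 × 753)/1634 = 406 kΩ.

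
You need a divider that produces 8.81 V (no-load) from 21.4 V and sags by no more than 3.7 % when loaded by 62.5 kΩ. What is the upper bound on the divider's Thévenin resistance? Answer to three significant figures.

R_th ≤ 2.40 kΩ

Loading drop = R_th/(R_th + R_L) ≤ 0.0370, so R_th ≤ R_L · ε/(1−ε) = 62.5 kΩ × 0.0370/0.9630 = 2.40 kΩ.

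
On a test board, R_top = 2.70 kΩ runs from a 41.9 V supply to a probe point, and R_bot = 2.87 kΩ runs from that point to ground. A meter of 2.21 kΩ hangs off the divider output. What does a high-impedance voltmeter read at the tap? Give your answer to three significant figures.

The load sits in parallel with R_bot: R_bot‖R_L = (2.87 × 2.21) / (2.87 + 2.21) = 1.249 kΩ.
V_out = 41.9 × 1.249 / (2.70 + 1.249) = 41.9 × 1.249/3.949 = 13.2 V.
(Unloaded it would have been 21.6 V.)

V_out ≈ 13.2 V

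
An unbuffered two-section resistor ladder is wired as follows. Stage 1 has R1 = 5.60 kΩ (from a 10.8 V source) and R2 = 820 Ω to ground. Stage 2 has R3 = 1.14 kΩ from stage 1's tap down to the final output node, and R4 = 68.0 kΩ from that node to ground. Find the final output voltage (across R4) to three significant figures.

Stage 2 presents R3+R4 = 69140 Ω as a load on stage 1's tap.
Stage 1's lower leg becomes R2‖(R3+R4) = 810.4 Ω, so V_mid = 10.8 × 810.4/6410 = 1.365 V.
Stage 2 is itself unloaded: V_out = V_mid × R4/(R3+R4) = 1.365 × 68000/69140 = 1.34 V.

V_out ≈ 1.34 V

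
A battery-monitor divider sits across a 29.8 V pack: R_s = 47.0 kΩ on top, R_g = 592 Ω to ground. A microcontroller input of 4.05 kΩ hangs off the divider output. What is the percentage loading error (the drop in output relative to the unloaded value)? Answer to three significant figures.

12.6 %

Unloaded V = 29.8 × 592/47590 = 0.37068 V.
Loaded: R_g‖R_L = 516.5 Ω, giving V = 29.8 × 516.5/47520 = 0.32392 V.
Drop = (0.37068 − 0.32392) / 0.37068 = 12.6 %.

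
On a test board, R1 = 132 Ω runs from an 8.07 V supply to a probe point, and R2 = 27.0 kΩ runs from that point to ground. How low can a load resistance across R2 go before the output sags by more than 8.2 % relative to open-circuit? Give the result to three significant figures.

Output resistance R_th = R1‖R2 = (132 × 27000)/27130 = 131.4 Ω.
The fractional drop is R_th/(R_th + R_L); requiring this ≤ 0.0820 gives R_L ≥ R_th(1/0.0820 − 1) = 131.4 × 11.20 = 1.47 kΩ.

R_L(min) ≈ 1.47 kΩ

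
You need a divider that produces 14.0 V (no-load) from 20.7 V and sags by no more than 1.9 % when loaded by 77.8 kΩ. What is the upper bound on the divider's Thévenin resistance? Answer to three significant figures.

Loading drop = R_th/(R_th + R_L) ≤ 0.0190, so R_th ≤ R_L · ε/(1−ε) = 77.8 kΩ × 0.0190/0.9810 = 1.51 kΩ.

R_th ≤ 1.51 kΩ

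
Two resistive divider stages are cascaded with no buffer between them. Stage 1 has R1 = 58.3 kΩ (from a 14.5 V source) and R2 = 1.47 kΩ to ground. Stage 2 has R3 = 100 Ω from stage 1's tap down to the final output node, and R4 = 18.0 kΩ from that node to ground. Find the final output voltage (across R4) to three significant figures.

Stage 2 presents R3+R4 = 18100 Ω as a load on stage 1's tap.
Stage 1's lower leg becomes R2‖(R3+R4) = 1360 Ω, so V_mid = 14.5 × 1360/59660 = 0.3304 V.
Stage 2 is itself unloaded: V_out = V_mid × R4/(R3+R4) = 0.3304 × 18000/18100 = 0.329 V.

V_out ≈ 0.329 V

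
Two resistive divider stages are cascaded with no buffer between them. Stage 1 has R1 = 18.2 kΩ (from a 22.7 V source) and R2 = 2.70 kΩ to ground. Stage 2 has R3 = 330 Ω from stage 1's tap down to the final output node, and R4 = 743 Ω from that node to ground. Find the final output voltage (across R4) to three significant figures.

Stage 2 presents R3+R4 = 1073 Ω as a load on stage 1's tap.
Stage 1's lower leg becomes R2‖(R3+R4) = 767.9 Ω, so V_mid = 22.7 × 767.9/18970 = 0.9189 V.
Stage 2 is itself unloaded: V_out = V_mid × R4/(R3+R4) = 0.9189 × 743/1073 = 0.636 V.

V_out ≈ 0.636 V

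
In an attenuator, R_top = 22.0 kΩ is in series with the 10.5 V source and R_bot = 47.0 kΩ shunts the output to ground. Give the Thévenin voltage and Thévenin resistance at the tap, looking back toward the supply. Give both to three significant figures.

V_th = 7.15 V, R_th = 15.0 kΩ

V_th is the open-circuit tap voltage: 10.5 × 47.0/(22.0 + 47.0) = 7.15 V.
With the supply zeroed, R_top and R_bot appear in parallel from the tap: R_th = R_top‖R_bot = (22.0 × 47.0)/69.00 = 15.0 kΩ.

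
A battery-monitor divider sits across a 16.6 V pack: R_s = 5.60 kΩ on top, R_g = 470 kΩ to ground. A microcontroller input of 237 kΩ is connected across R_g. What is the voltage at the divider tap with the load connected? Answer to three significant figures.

The load sits in parallel with R_g: R_g‖R_L = (470 × 237) / (470 + 237) = 157.6 kΩ.
V_out = 16.6 × 157.6 / (5.60 + 157.6) = 16.6 × 157.6/163.2 = 16.0 V.
(Unloaded it would have been 16.4 V.)

V_out ≈ 16.0 V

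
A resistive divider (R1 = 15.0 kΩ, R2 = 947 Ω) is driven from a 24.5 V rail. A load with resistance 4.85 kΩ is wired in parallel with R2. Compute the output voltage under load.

The load sits in parallel with R2: R2‖R_L = (947 × 4850) / (947 + 4850) = 792.3 Ω.
V_out = 24.5 × 792.3 / (15000 + 792.3) = 24.5 × 792.3/15790 = 1.23 V.
(Unloaded it would have been 1.45 V.)

V_out ≈ 1.23 V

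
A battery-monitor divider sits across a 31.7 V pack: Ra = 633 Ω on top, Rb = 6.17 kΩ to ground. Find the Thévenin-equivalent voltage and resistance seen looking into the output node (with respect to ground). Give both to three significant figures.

V_th is the open-circuit tap voltage: 31.7 × 6170/(633 + 6170) = 28.8 V.
With the supply zeroed, Ra and Rb appear in parallel from the tap: R_th = Ra‖Rb = (633 × 6170)/6803 = 574 Ω.

V_th = 28.8 V, R_th = 574 Ω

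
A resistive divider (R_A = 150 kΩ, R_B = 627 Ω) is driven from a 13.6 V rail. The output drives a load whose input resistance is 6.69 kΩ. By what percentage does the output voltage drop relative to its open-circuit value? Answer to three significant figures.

Unloaded V = 13.6 × 627/150600 = 0.056611 V.
Loaded: R_B‖R_L = 573.3 Ω, giving V = 13.6 × 573.3/150600 = 0.051779 V.
Drop = (0.056611 − 0.051779) / 0.056611 = 8.54 %.

8.54 %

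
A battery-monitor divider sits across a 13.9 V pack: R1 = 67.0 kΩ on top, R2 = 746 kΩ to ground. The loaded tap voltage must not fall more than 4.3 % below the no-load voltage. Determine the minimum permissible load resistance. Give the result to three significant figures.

Output resistance R_th = R1‖R2 = (67.0 × 746)/813.0 = 61.48 kΩ.
The fractional drop is R_th/(R_th + R_L); requiring this ≤ 0.0430 gives R_L ≥ R_th(1/0.0430 − 1) = 61.48 × 22.26 = 1.37 MΩ.

R_L(min) ≈ 1.37 MΩ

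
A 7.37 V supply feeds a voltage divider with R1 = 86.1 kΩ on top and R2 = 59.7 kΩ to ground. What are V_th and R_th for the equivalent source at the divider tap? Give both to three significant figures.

V_th is the open-circuit tap voltage: 7.37 × 59.7/(86.1 + 59.7) = 3.02 V.
With the supply zeroed, R1 and R2 appear in parallel from the tap: R_th = R1‖R2 = (86.1 × 59.7)/145.8 = 35.3 kΩ.

V_th = 3.02 V, R_th = 35.3 kΩ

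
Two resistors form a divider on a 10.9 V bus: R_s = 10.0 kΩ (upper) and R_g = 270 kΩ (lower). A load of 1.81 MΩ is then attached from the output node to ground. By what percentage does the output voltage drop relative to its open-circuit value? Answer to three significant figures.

The divider's output (Thévenin) resistance is R_s‖R_g = 9.643 kΩ.
Fractional drop under load = R_th/(R_th + R_L) = 9.643 / (9.643 + 1810) = 0.005299.
So the output falls by 0.530 %.

0.530 %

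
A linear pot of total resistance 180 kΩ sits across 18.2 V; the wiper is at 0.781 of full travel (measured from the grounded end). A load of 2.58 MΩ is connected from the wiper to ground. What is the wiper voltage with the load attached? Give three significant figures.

The wiper splits the pot into (1−α)R = 39.42 kΩ above and αR = 140.6 kΩ below.
Lower section ‖ load = 133.3 kΩ.
V_wiper = 18.2 × 133.3/(39.42 + 133.3) = 14.0 V.

V ≈ 14.0 V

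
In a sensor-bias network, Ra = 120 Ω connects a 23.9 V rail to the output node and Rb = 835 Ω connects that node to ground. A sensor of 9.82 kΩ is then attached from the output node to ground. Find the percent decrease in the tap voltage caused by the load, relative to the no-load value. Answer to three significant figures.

1.06 %

The divider's output (Thévenin) resistance is Ra‖Rb = 104.9 Ω.
Fractional drop under load = R_th/(R_th + R_L) = 104.9 / (104.9 + 9820) = 0.01057.
So the output falls by 1.06 %.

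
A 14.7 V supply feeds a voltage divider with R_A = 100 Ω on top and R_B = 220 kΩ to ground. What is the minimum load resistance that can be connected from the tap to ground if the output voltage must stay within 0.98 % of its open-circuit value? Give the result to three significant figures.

R_L(min) ≈ 10.1 kΩ

Output resistance R_th = R_A‖R_B = (100 × 220000)/220100 = 99.95 Ω.
The fractional drop is R_th/(R_th + R_L); requiring this ≤ 0.00980 gives R_L ≥ R_th(1/0.00980 − 1) = 99.95 × 101.0 = 10.1 kΩ.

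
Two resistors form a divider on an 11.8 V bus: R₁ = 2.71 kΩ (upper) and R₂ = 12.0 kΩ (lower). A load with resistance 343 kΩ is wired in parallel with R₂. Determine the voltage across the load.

V_out ≈ 9.56 V

The load sits in parallel with R₂: R₂‖R_L = (12.0 × 343) / (12.0 + 343) = 11.59 kΩ.
V_out = 11.8 × 11.59 / (2.71 + 11.59) = 11.8 × 11.59/14.30 = 9.56 V.
(Unloaded it would have been 9.63 V.)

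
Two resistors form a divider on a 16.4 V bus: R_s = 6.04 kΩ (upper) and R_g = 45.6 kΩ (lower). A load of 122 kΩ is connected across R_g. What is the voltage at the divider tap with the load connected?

V_out ≈ 13.9 V

The load sits in parallel with R_g: R_g‖R_L = (45.6 × 122) / (45.6 + 122) = 33.19 kΩ.
V_out = 16.4 × 33.19 / (6.04 + 33.19) = 16.4 × 33.19/39.23 = 13.9 V.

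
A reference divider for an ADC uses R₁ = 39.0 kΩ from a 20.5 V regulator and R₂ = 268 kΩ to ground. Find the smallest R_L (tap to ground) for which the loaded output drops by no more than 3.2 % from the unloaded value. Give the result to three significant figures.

Output resistance R_th = R₁‖R₂ = (39.0 × 268)/307.0 = 34.05 kΩ.
The fractional drop is R_th/(R_th + R_L); requiring this ≤ 0.0320 gives R_L ≥ R_th(1/0.0320 − 1) = 34.05 × 30.25 = 1.03 MΩ.

R_L(min) ≈ 1.03 MΩ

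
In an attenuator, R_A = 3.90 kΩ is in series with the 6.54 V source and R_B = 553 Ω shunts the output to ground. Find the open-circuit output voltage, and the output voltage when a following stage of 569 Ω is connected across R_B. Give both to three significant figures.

Unloaded: 0.812 V; loaded: 0.439 V

Open-circuit: V = 6.54 × 553/(3900 + 553) = 0.812 V.
With the load, R_B becomes R_B‖R_L = 280.4 Ω, so V = 6.54 × 280.4/4180 = 0.439 V.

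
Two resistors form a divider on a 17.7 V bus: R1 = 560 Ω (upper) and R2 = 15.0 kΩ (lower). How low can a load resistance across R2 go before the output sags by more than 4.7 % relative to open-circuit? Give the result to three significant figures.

Output resistance R_th = R1‖R2 = (560 × 15000)/15560 = 539.8 Ω.
The fractional drop is R_th/(R_th + R_L); requiring this ≤ 0.0470 gives R_L ≥ R_th(1/0.0470 − 1) = 539.8 × 20.28 = 10.9 kΩ.

R_L(min) ≈ 10.9 kΩ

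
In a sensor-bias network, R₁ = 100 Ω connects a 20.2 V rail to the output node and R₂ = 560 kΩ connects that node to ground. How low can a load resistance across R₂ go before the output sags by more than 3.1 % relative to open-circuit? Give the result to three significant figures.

R_L(min) ≈ 3.13 kΩ

Output resistance R_th = R₁‖R₂ = (100 × 560000)/560100 = 99.98 Ω.
The fractional drop is R_th/(R_th + R_L); requiring this ≤ 0.0310 gives R_L ≥ R_th(1/0.0310 − 1) = 99.98 × 31.26 = 3.13 kΩ.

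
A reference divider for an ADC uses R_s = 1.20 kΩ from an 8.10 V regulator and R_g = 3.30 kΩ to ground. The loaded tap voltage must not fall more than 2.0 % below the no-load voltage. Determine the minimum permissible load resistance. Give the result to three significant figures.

Output resistance R_th = R_s‖R_g = (1200 × 3300)/4500 = 880.0 Ω.
The fractional drop is R_th/(R_th + R_L); requiring this ≤ 0.0200 gives R_L ≥ R_th(1/0.0200 − 1) = 880.0 × 49.00 = 43.1 kΩ.

R_L(min) ≈ 43.1 kΩ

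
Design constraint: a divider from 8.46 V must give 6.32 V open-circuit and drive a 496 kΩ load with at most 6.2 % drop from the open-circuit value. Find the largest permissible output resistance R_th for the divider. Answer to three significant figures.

R_th ≤ 32.8 kΩ

Loading drop = R_th/(R_th + R_L) ≤ 0.0620, so R_th ≤ R_L · ε/(1−ε) = 496 kΩ × 0.0620/0.9380 = 32.8 kΩ.
(Any R1, R2 with R2/(R1+R2) = 0.747 and R1‖R2 ≤ 32.8 kΩ will meet the spec.)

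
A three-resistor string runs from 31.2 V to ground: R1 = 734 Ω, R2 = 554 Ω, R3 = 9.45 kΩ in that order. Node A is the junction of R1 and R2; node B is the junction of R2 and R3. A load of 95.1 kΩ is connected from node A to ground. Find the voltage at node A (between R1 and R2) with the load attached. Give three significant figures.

Below node A the series string R2+R3 = 10000 Ω sits in parallel with the 95100 Ω load: 9052 Ω.
V_A = 31.2 × 9052/(734 + 9052) = 28.9 V.

V ≈ 28.9 V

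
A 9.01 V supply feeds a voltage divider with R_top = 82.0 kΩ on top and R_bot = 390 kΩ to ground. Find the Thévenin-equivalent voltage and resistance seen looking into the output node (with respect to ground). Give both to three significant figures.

V_th is the open-circuit tap voltage: 9.01 × 390/(82.0 + 390) = 7.44 V.
With the supply zeroed, R_top and R_bot appear in parallel from the tap: R_th = R_top‖R_bot = (82.0 × 390)/472.0 = 67.8 kΩ.

V_th = 7.44 V, R_th = 67.8 kΩ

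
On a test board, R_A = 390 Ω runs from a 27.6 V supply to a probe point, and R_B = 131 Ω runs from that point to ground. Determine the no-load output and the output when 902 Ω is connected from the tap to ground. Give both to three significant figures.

Open-circuit: V = 27.6 × 131/(390 + 131) = 6.94 V.
With the load, R_B becomes R_B‖R_L = 114.4 Ω, so V = 27.6 × 114.4/504.4 = 6.26 V.

Unloaded: 6.94 V; loaded: 6.26 V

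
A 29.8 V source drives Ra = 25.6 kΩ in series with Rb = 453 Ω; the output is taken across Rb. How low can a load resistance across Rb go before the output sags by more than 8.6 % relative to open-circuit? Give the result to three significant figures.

Output resistance R_th = Ra‖Rb = (25600 × 453)/26050 = 445.1 Ω.
The fractional drop is R_th/(R_th + R_L); requiring this ≤ 0.0860 gives R_L ≥ R_th(1/0.0860 − 1) = 445.1 × 10.63 = 4.73 kΩ.

R_L(min) ≈ 4.73 kΩ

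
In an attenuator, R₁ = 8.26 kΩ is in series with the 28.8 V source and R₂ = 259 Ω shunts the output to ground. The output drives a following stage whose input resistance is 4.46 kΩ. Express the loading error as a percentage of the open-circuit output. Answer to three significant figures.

5.33 %

The divider's output (Thévenin) resistance is R₁‖R₂ = 251.1 Ω.
Fractional drop under load = R_th/(R_th + R_L) = 251.1 / (251.1 + 4460) = 0.05330.
So the output falls by 5.33 %.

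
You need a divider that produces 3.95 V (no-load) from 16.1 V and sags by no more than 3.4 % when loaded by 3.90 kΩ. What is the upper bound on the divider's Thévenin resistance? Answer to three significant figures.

R_th ≤ 137 Ω

Loading drop = R_th/(R_th + R_L) ≤ 0.0340, so R_th ≤ R_L · ε/(1−ε) = 3.90 kΩ × 0.0340/0.9660 = 137 Ω.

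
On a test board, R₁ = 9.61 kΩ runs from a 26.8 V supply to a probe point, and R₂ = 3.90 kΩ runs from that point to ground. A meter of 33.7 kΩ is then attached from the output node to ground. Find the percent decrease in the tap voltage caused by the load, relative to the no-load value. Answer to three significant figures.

7.61 %

The divider's output (Thévenin) resistance is R₁‖R₂ = 2.774 kΩ.
Fractional drop under load = R_th/(R_th + R_L) = 2.774 / (2.774 + 33.7) = 0.07606.
So the output falls by 7.61 %.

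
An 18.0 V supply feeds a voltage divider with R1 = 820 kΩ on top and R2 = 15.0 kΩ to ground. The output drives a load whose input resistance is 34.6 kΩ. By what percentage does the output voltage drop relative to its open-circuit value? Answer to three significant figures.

The divider's output (Thévenin) resistance is R1‖R2 = 14.73 kΩ.
Fractional drop under load = R_th/(R_th + R_L) = 14.73 / (14.73 + 34.6) = 0.2986.
So the output falls by 29.9 %.

29.9 %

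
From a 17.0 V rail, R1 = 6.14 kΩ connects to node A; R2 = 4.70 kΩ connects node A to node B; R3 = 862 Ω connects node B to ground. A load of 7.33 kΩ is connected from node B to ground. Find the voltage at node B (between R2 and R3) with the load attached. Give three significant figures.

V ≈ 1.13 V

At node B, R3 is in parallel with the load: R3‖R_L = 771.3 Ω.
Below node A the resistance is R2 + (R3‖R_L) = 5471 Ω, so V_A = 17.0 × 5471/11610 = 8.010 V.
Then V_B = V_A × (R3‖R_L)/(R2 + R3‖R_L) = 8.010 × 771.3/5471 = 1.13 V.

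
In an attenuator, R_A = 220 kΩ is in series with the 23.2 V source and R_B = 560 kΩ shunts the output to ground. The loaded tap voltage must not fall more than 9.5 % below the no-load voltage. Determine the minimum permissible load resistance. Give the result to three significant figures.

Output resistance R_th = R_A‖R_B = (220 × 560)/780.0 = 157.9 kΩ.
The fractional drop is R_th/(R_th + R_L); requiring this ≤ 0.0950 gives R_L ≥ R_th(1/0.0950 − 1) = 157.9 × 9.526 = 1.50 MΩ.

R_L(min) ≈ 1.50 MΩ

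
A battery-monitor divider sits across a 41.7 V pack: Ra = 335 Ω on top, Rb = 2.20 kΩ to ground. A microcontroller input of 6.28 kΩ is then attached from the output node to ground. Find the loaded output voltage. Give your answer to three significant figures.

V_out ≈ 34.6 V

The load sits in parallel with Rb: Rb‖R_L = (2200 × 6280) / (2200 + 6280) = 1629 Ω.
V_out = 41.7 × 1629 / (335 + 1629) = 41.7 × 1629/1964 = 34.6 V.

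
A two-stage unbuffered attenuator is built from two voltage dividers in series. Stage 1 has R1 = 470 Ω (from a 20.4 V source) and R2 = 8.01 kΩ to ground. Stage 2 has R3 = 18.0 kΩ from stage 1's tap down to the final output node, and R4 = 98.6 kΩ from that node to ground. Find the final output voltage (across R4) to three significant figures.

V_out ≈ 16.2 V

Stage 2 presents R3+R4 = 116600 Ω as a load on stage 1's tap.
Stage 1's lower leg becomes R2‖(R3+R4) = 7495 Ω, so V_mid = 20.4 × 7495/7965 = 19.20 V.
Stage 2 is itself unloaded: V_out = V_mid × R4/(R3+R4) = 19.20 × 98600/116600 = 16.2 V.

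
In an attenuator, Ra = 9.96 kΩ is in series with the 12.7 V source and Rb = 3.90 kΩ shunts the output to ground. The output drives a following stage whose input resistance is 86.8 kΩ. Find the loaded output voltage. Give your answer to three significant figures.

V_out ≈ 3.46 V

The load sits in parallel with Rb: Rb‖R_L = (3.90 × 86.8) / (3.90 + 86.8) = 3.732 kΩ.
V_out = 12.7 × 3.732 / (9.96 + 3.732) = 12.7 × 3.732/13.69 = 3.46 V.
(Unloaded it would have been 3.57 V.)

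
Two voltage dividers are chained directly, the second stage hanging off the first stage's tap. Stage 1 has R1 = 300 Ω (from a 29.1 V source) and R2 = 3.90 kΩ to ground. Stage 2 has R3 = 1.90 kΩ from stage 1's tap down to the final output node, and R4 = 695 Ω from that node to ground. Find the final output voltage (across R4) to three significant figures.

Stage 2 presents R3+R4 = 2595 Ω as a load on stage 1's tap.
Stage 1's lower leg becomes R2‖(R3+R4) = 1558 Ω, so V_mid = 29.1 × 1558/1858 = 24.40 V.
Stage 2 is itself unloaded: V_out = V_mid × R4/(R3+R4) = 24.40 × 695/2595 = 6.54 V.

V_out ≈ 6.54 V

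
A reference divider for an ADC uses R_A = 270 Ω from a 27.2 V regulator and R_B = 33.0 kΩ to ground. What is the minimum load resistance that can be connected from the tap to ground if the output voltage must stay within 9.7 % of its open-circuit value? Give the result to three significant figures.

Output resistance R_th = R_A‖R_B = (270 × 33000)/33270 = 267.8 Ω.
The fractional drop is R_th/(R_th + R_L); requiring this ≤ 0.0970 gives R_L ≥ R_th(1/0.0970 − 1) = 267.8 × 9.309 = 2.49 kΩ.

R_L(min) ≈ 2.49 kΩ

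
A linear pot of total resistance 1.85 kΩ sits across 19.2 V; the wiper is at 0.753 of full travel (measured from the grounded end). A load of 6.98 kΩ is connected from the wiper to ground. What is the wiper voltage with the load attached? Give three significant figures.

V ≈ 13.8 V

The wiper splits the pot into (1−α)R = 456.9 Ω above and αR = 1393 Ω below.
Lower section ‖ load = 1161 Ω.
V_wiper = 19.2 × 1161/(456.9 + 1161) = 13.8 V.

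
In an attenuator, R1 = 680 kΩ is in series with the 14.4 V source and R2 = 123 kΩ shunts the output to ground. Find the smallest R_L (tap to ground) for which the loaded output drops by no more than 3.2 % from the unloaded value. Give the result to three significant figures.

Output resistance R_th = R1‖R2 = (680 × 123)/803.0 = 104.2 kΩ.
The fractional drop is R_th/(R_th + R_L); requiring this ≤ 0.0320 gives R_L ≥ R_th(1/0.0320 − 1) = 104.2 × 30.25 = 3.15 MΩ.

R_L(min) ≈ 3.15 MΩ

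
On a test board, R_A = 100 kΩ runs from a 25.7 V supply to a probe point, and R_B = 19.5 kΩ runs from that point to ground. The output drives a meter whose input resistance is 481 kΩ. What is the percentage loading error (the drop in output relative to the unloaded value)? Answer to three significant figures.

3.28 %

The divider's output (Thévenin) resistance is R_A‖R_B = 16.32 kΩ.
Fractional drop under load = R_th/(R_th + R_L) = 16.32 / (16.32 + 481) = 0.03281.
So the output falls by 3.28 %.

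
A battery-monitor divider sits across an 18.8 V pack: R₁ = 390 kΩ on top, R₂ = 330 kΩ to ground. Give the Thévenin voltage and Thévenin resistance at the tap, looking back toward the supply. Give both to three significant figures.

V_th is the open-circuit tap voltage: 18.8 × 330/(390 + 330) = 8.62 V.
With the supply zeroed, R₁ and R₂ appear in parallel from the tap: R_th = R₁‖R₂ = (390 × 330)/720.0 = 179 kΩ.

V_th = 8.62 V, R_th = 179 kΩ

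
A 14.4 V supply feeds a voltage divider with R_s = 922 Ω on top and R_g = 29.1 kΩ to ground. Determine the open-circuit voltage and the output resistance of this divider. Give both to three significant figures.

V_th is the open-circuit tap voltage: 14.4 × 29100/(922 + 29100) = 14.0 V.
With the supply zeroed, R_s and R_g appear in parallel from the tap: R_th = R_s‖R_g = (922 × 29100)/30020 = 894 Ω.

V_th = 14.0 V, R_th = 894 Ω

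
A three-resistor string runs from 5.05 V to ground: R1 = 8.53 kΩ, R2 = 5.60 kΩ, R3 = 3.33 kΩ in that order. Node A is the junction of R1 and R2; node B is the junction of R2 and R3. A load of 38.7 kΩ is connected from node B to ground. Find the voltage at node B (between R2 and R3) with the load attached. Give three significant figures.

V ≈ 0.900 V

At node B, R3 is in parallel with the load: R3‖R_L = 3.066 kΩ.
Below node A the resistance is R2 + (R3‖R_L) = 8.666 kΩ, so V_A = 5.05 × 8.666/17.20 = 2.545 V.
Then V_B = V_A × (R3‖R_L)/(R2 + R3‖R_L) = 2.545 × 3.066/8.666 = 0.900 V.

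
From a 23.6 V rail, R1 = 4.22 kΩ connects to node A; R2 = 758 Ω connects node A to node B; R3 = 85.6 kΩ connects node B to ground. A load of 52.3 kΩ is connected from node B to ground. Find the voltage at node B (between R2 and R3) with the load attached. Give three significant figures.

V ≈ 20.5 V

At node B, R3 is in parallel with the load: R3‖R_L = 32460 Ω.
Below node A the resistance is R2 + (R3‖R_L) = 33220 Ω, so V_A = 23.6 × 33220/37440 = 20.94 V.
Then V_B = V_A × (R3‖R_L)/(R2 + R3‖R_L) = 20.94 × 32460/33220 = 20.5 V.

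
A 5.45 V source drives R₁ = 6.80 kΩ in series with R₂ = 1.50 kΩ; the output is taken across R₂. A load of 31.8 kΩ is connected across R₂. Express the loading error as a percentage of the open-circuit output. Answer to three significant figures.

The divider's output (Thévenin) resistance is R₁‖R₂ = 1.229 kΩ.
Fractional drop under load = R_th/(R_th + R_L) = 1.229 / (1.229 + 31.8) = 0.03721.
So the output falls by 3.72 %.

3.72 %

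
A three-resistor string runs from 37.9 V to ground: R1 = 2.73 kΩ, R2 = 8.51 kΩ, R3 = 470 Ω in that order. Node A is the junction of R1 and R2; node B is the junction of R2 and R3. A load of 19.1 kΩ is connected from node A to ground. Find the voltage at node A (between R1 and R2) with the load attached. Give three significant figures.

Below node A the series string R2+R3 = 8980 Ω sits in parallel with the 19100 Ω load: 6108 Ω.
V_A = 37.9 × 6108/(2730 + 6108) = 26.2 V.

V ≈ 26.2 V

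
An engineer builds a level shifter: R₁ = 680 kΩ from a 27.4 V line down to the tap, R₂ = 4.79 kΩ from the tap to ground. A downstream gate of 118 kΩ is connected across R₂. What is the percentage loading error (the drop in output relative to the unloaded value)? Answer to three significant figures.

3.87 %

The divider's output (Thévenin) resistance is R₁‖R₂ = 4.756 kΩ.
Fractional drop under load = R_th/(R_th + R_L) = 4.756 / (4.756 + 118) = 0.03875.
So the output falls by 3.87 %.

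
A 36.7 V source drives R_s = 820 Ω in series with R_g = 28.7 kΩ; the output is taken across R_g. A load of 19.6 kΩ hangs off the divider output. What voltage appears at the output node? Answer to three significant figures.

V_out ≈ 34.3 V

The load sits in parallel with R_g: R_g‖R_L = (28700 × 19600) / (28700 + 19600) = 11650 Ω.
V_out = 36.7 × 11650 / (820 + 11650) = 36.7 × 11650/12470 = 34.3 V.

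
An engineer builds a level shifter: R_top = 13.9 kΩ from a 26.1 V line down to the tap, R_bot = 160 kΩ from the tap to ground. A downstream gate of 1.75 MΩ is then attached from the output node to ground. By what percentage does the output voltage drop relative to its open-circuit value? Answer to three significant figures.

The divider's output (Thévenin) resistance is R_top‖R_bot = 12.79 kΩ.
Fractional drop under load = R_th/(R_th + R_L) = 12.79 / (12.79 + 1750) = 0.007255.
So the output falls by 0.725 %.

0.725 %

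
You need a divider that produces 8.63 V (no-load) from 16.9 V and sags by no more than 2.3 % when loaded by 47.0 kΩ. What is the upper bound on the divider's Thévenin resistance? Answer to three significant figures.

R_th ≤ 1.11 kΩ

Loading drop = R_th/(R_th + R_L) ≤ 0.0230, so R_th ≤ R_L · ε/(1−ε) = 47.0 kΩ × 0.0230/0.9770 = 1.11 kΩ.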